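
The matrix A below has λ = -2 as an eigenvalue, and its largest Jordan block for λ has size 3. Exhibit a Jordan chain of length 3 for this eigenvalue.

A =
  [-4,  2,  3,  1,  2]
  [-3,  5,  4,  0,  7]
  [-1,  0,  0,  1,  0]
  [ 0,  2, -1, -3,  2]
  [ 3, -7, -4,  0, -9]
A Jordan chain for λ = -2 of length 3:
v_1 = (0, -2, 0, 0, 2)ᵀ
v_2 = (-2, 1, -2, 2, -1)ᵀ
v_3 = (2, 1, 0, 0, 0)ᵀ

Let N = A − (-2)·I. We want v_3 with N^3 v_3 = 0 but N^2 v_3 ≠ 0; then v_{j-1} := N · v_j for j = 3, …, 2.

Pick v_3 = (2, 1, 0, 0, 0)ᵀ.
Then v_2 = N · v_3 = (-2, 1, -2, 2, -1)ᵀ.
Then v_1 = N · v_2 = (0, -2, 0, 0, 2)ᵀ.

Sanity check: (A − (-2)·I) v_1 = (0, 0, 0, 0, 0)ᵀ = 0. ✓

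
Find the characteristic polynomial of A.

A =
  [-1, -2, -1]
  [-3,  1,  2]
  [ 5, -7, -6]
x^3 + 6*x^2 + 12*x + 8

Expanding det(x·I − A) (e.g. by cofactor expansion or by noting that A is similar to its Jordan form J, which has the same characteristic polynomial as A) gives
  χ_A(x) = x^3 + 6*x^2 + 12*x + 8
which factors as (x + 2)^3. The eigenvalues (with algebraic multiplicities) are λ = -2 with multiplicity 3.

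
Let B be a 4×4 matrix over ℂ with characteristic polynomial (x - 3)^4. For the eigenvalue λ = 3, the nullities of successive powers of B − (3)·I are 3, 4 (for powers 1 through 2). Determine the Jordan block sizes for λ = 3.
Block sizes for λ = 3: [2, 1, 1]

From the dimensions of kernels of powers, the number of Jordan blocks of size at least j is d_j − d_{j−1} where d_j = dim ker(N^j) (with d_0 = 0). Computing the differences gives [3, 1].
The number of blocks of size exactly k is (#blocks of size ≥ k) − (#blocks of size ≥ k + 1), so the partition is: 2 block(s) of size 1, 1 block(s) of size 2.
In nonincreasing order the block sizes are [2, 1, 1].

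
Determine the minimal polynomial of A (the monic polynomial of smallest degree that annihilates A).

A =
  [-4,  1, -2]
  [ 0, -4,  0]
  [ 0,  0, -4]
x^2 + 8*x + 16

The characteristic polynomial is χ_A(x) = (x + 4)^3, so the eigenvalues are known. The minimal polynomial is
  m_A(x) = Π_λ (x − λ)^{k_λ}
where k_λ is the size of the *largest* Jordan block for λ (equivalently, the smallest k with (A − λI)^k v = 0 for every generalised eigenvector v of λ).

  λ = -4: largest Jordan block has size 2, contributing (x + 4)^2

So m_A(x) = (x + 4)^2 = x^2 + 8*x + 16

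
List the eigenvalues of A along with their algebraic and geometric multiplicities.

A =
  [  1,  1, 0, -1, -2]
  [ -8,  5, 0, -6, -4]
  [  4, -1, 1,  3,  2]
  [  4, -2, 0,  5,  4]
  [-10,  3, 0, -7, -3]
λ = 1: alg = 3, geom = 2; λ = 3: alg = 2, geom = 2

Step 1 — factor the characteristic polynomial to read off the algebraic multiplicities:
  χ_A(x) = (x - 3)^2*(x - 1)^3

Step 2 — compute geometric multiplicities via the rank-nullity identity g(λ) = n − rank(A − λI):
  rank(A − (1)·I) = 3, so dim ker(A − (1)·I) = n − 3 = 2
  rank(A − (3)·I) = 3, so dim ker(A − (3)·I) = n − 3 = 2

Summary:
  λ = 1: algebraic multiplicity = 3, geometric multiplicity = 2
  λ = 3: algebraic multiplicity = 2, geometric multiplicity = 2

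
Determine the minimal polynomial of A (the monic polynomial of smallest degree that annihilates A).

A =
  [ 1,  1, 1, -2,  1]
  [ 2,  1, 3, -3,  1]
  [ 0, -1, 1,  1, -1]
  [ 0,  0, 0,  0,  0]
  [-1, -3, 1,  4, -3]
x^3

The characteristic polynomial is χ_A(x) = x^5, so the eigenvalues are known. The minimal polynomial is
  m_A(x) = Π_λ (x − λ)^{k_λ}
where k_λ is the size of the *largest* Jordan block for λ (equivalently, the smallest k with (A − λI)^k v = 0 for every generalised eigenvector v of λ).

  λ = 0: largest Jordan block has size 3, contributing (x − 0)^3

So m_A(x) = x^3 = x^3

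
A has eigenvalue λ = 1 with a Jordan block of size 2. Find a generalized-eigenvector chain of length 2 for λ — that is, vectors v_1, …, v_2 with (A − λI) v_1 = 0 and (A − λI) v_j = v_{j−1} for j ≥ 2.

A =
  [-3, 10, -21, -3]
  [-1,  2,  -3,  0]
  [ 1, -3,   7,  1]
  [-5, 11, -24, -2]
A Jordan chain for λ = 1 of length 2:
v_1 = (-4, -1, 1, -5)ᵀ
v_2 = (1, 0, 0, 0)ᵀ

Let N = A − (1)·I. We want v_2 with N^2 v_2 = 0 but N^1 v_2 ≠ 0; then v_{j-1} := N · v_j for j = 2, …, 2.

Pick v_2 = (1, 0, 0, 0)ᵀ.
Then v_1 = N · v_2 = (-4, -1, 1, -5)ᵀ.

Sanity check: (A − (1)·I) v_1 = (0, 0, 0, 0)ᵀ = 0. ✓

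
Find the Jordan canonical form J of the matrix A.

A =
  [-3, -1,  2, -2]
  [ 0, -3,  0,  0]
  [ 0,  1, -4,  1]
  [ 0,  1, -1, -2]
J_2(-3) ⊕ J_2(-3)

The characteristic polynomial is
  det(x·I − A) = x^4 + 12*x^3 + 54*x^2 + 108*x + 81 = (x + 3)^4

Eigenvalues and multiplicities (the geometric multiplicity of λ is n − rank(A − λI), which equals the number of Jordan blocks for λ):
  λ = -3: algebraic multiplicity = 4, geometric multiplicity = 2

Determining the block sizes for each eigenvalue:
  λ = -3: with am = 4 and gm = 2, the partition is not yet determined (e.g. several partitions of 4 into 2 parts exist). Let N = A − (-3)·I. Computing rank(N^1) = 2, rank(N^2) = 0; the number of blocks of size ≥ j is rank(N^{j−1}) − rank(N^j), giving [2, 2]. So we have 2 block(s) of size 2 → block sizes [2, 2]

Assembling the blocks gives a Jordan form
J =
  [-3,  1,  0,  0]
  [ 0, -3,  0,  0]
  [ 0,  0, -3,  1]
  [ 0,  0,  0, -3]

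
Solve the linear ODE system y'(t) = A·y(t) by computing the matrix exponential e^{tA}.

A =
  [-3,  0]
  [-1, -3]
e^{tA} =
  [exp(-3*t), 0]
  [-t*exp(-3*t), exp(-3*t)]

Strategy: write A = P · J · P⁻¹ where J is a Jordan canonical form, so e^{tA} = P · e^{tJ} · P⁻¹, and e^{tJ} can be computed block-by-block.

A has Jordan form
J =
  [-3,  1]
  [ 0, -3]
(up to reordering of blocks).

Per-block formulas:
  For a 2×2 Jordan block J_2(-3): exp(t · J_2(-3)) = e^(-3t)·(I + t·N), where N is the 2×2 nilpotent shift.

After assembling e^{tJ} and conjugating by P, we get:

e^{tA} =
  [exp(-3*t), 0]
  [-t*exp(-3*t), exp(-3*t)]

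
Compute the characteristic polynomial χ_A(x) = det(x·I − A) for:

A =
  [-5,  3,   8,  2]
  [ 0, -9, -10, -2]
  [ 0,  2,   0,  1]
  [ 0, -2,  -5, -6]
x^4 + 20*x^3 + 150*x^2 + 500*x + 625

Expanding det(x·I − A) (e.g. by cofactor expansion or by noting that A is similar to its Jordan form J, which has the same characteristic polynomial as A) gives
  χ_A(x) = x^4 + 20*x^3 + 150*x^2 + 500*x + 625
which factors as (x + 5)^4. The eigenvalues (with algebraic multiplicities) are λ = -5 with multiplicity 4.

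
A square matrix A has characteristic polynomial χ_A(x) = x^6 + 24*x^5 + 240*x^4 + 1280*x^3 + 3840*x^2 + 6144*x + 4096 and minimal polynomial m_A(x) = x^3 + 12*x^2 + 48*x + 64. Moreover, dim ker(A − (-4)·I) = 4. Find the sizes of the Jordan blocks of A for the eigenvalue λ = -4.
Block sizes for λ = -4: [3, 1, 1, 1]

Step 1 — from the characteristic polynomial, algebraic multiplicity of λ = -4 is 6. From dim ker(A − (-4)·I) = 4, there are exactly 4 Jordan blocks for λ = -4.
Step 2 — from the minimal polynomial, the factor (x + 4)^3 tells us the largest block for λ = -4 has size 3.
Step 3 — with total size 6, 4 blocks, and largest block 3, the block sizes (in nonincreasing order) are [3, 1, 1, 1].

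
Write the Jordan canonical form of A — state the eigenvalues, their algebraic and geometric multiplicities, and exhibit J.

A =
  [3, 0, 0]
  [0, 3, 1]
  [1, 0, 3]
J_3(3)

The characteristic polynomial is
  det(x·I − A) = x^3 - 9*x^2 + 27*x - 27 = (x - 3)^3

Eigenvalues and multiplicities (the geometric multiplicity of λ is n − rank(A − λI), which equals the number of Jordan blocks for λ):
  λ = 3: algebraic multiplicity = 3, geometric multiplicity = 1

Determining the block sizes for each eigenvalue:
  λ = 3: one block (gm = 1), so the single block has size am = 3 → block sizes [3]

Assembling the blocks gives a Jordan form
J =
  [3, 1, 0]
  [0, 3, 1]
  [0, 0, 3]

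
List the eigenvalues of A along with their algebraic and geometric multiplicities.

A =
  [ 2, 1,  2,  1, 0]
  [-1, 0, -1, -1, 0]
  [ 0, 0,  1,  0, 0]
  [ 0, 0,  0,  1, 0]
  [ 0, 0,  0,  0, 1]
λ = 1: alg = 5, geom = 3

Step 1 — factor the characteristic polynomial to read off the algebraic multiplicities:
  χ_A(x) = (x - 1)^5

Step 2 — compute geometric multiplicities via the rank-nullity identity g(λ) = n − rank(A − λI):
  rank(A − (1)·I) = 2, so dim ker(A − (1)·I) = n − 2 = 3

Summary:
  λ = 1: algebraic multiplicity = 5, geometric multiplicity = 3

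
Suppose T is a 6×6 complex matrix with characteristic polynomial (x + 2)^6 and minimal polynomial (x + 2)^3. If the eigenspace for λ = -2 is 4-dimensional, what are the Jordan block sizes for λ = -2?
Block sizes for λ = -2: [3, 1, 1, 1]

Step 1 — from the characteristic polynomial, algebraic multiplicity of λ = -2 is 6. From dim ker(T − (-2)·I) = 4, there are exactly 4 Jordan blocks for λ = -2.
Step 2 — from the minimal polynomial, the factor (x + 2)^3 tells us the largest block for λ = -2 has size 3.
Step 3 — with total size 6, 4 blocks, and largest block 3, the block sizes (in nonincreasing order) are [3, 1, 1, 1].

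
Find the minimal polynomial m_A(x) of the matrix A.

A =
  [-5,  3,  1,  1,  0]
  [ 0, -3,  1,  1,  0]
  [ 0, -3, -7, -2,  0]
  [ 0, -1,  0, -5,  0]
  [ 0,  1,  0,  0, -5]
x^3 + 15*x^2 + 75*x + 125

The characteristic polynomial is χ_A(x) = (x + 5)^5, so the eigenvalues are known. The minimal polynomial is
  m_A(x) = Π_λ (x − λ)^{k_λ}
where k_λ is the size of the *largest* Jordan block for λ (equivalently, the smallest k with (A − λI)^k v = 0 for every generalised eigenvector v of λ).

  λ = -5: largest Jordan block has size 3, contributing (x + 5)^3

So m_A(x) = (x + 5)^3 = x^3 + 15*x^2 + 75*x + 125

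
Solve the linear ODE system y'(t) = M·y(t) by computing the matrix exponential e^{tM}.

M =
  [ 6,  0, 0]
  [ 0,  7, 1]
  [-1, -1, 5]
e^{tM} =
  [exp(6*t), 0, 0]
  [-t^2*exp(6*t)/2, t*exp(6*t) + exp(6*t), t*exp(6*t)]
  [t^2*exp(6*t)/2 - t*exp(6*t), -t*exp(6*t), -t*exp(6*t) + exp(6*t)]

Strategy: write M = P · J · P⁻¹ where J is a Jordan canonical form, so e^{tM} = P · e^{tJ} · P⁻¹, and e^{tJ} can be computed block-by-block.

M has Jordan form
J =
  [6, 1, 0]
  [0, 6, 1]
  [0, 0, 6]
(up to reordering of blocks).

Per-block formulas:
  For a 3×3 Jordan block J_3(6): exp(t · J_3(6)) = e^(6t)·(I + t·N + (t^2/2)·N^2), where N is the 3×3 nilpotent shift.

After assembling e^{tJ} and conjugating by P, we get:

e^{tM} =
  [exp(6*t), 0, 0]
  [-t^2*exp(6*t)/2, t*exp(6*t) + exp(6*t), t*exp(6*t)]
  [t^2*exp(6*t)/2 - t*exp(6*t), -t*exp(6*t), -t*exp(6*t) + exp(6*t)]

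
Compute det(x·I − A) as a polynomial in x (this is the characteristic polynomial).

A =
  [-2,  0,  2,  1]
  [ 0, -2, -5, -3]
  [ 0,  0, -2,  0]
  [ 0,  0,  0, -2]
x^4 + 8*x^3 + 24*x^2 + 32*x + 16

Expanding det(x·I − A) (e.g. by cofactor expansion or by noting that A is similar to its Jordan form J, which has the same characteristic polynomial as A) gives
  χ_A(x) = x^4 + 8*x^3 + 24*x^2 + 32*x + 16
which factors as (x + 2)^4. The eigenvalues (with algebraic multiplicities) are λ = -2 with multiplicity 4.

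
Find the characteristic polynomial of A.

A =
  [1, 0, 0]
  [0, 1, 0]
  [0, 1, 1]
x^3 - 3*x^2 + 3*x - 1

Expanding det(x·I − A) (e.g. by cofactor expansion or by noting that A is similar to its Jordan form J, which has the same characteristic polynomial as A) gives
  χ_A(x) = x^3 - 3*x^2 + 3*x - 1
which factors as (x - 1)^3. The eigenvalues (with algebraic multiplicities) are λ = 1 with multiplicity 3.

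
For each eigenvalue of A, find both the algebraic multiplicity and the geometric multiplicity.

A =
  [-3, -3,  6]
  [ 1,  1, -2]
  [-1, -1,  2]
λ = 0: alg = 3, geom = 2

Step 1 — factor the characteristic polynomial to read off the algebraic multiplicities:
  χ_A(x) = x^3

Step 2 — compute geometric multiplicities via the rank-nullity identity g(λ) = n − rank(A − λI):
  rank(A − (0)·I) = 1, so dim ker(A − (0)·I) = n − 1 = 2

Summary:
  λ = 0: algebraic multiplicity = 3, geometric multiplicity = 2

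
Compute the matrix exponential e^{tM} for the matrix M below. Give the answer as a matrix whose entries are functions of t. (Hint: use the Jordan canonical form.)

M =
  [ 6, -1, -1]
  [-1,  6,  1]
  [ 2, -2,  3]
e^{tM} =
  [t*exp(5*t) + exp(5*t), -t*exp(5*t), -t*exp(5*t)]
  [-t*exp(5*t), t*exp(5*t) + exp(5*t), t*exp(5*t)]
  [2*t*exp(5*t), -2*t*exp(5*t), -2*t*exp(5*t) + exp(5*t)]

Strategy: write M = P · J · P⁻¹ where J is a Jordan canonical form, so e^{tM} = P · e^{tJ} · P⁻¹, and e^{tJ} can be computed block-by-block.

M has Jordan form
J =
  [5, 1, 0]
  [0, 5, 0]
  [0, 0, 5]
(up to reordering of blocks).

Per-block formulas:
  For a 1×1 block at λ = 5: exp(t · [5]) = [e^(5t)].
  For a 2×2 Jordan block J_2(5): exp(t · J_2(5)) = e^(5t)·(I + t·N), where N is the 2×2 nilpotent shift.

After assembling e^{tJ} and conjugating by P, we get:

e^{tM} =
  [t*exp(5*t) + exp(5*t), -t*exp(5*t), -t*exp(5*t)]
  [-t*exp(5*t), t*exp(5*t) + exp(5*t), t*exp(5*t)]
  [2*t*exp(5*t), -2*t*exp(5*t), -2*t*exp(5*t) + exp(5*t)]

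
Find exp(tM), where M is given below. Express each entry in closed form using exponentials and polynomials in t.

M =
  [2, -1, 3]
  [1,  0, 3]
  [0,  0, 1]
e^{tM} =
  [t*exp(t) + exp(t), -t*exp(t), 3*t*exp(t)]
  [t*exp(t), -t*exp(t) + exp(t), 3*t*exp(t)]
  [0, 0, exp(t)]

Strategy: write M = P · J · P⁻¹ where J is a Jordan canonical form, so e^{tM} = P · e^{tJ} · P⁻¹, and e^{tJ} can be computed block-by-block.

M has Jordan form
J =
  [1, 1, 0]
  [0, 1, 0]
  [0, 0, 1]
(up to reordering of blocks).

Per-block formulas:
  For a 1×1 block at λ = 1: exp(t · [1]) = [e^(1t)].
  For a 2×2 Jordan block J_2(1): exp(t · J_2(1)) = e^(1t)·(I + t·N), where N is the 2×2 nilpotent shift.

After assembling e^{tJ} and conjugating by P, we get:

e^{tM} =
  [t*exp(t) + exp(t), -t*exp(t), 3*t*exp(t)]
  [t*exp(t), -t*exp(t) + exp(t), 3*t*exp(t)]
  [0, 0, exp(t)]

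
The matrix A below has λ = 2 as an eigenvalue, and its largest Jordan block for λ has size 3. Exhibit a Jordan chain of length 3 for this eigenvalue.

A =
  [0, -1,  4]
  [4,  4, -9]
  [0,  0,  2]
A Jordan chain for λ = 2 of length 3:
v_1 = (1, -2, 0)ᵀ
v_2 = (4, -9, 0)ᵀ
v_3 = (0, 0, 1)ᵀ

Let N = A − (2)·I. We want v_3 with N^3 v_3 = 0 but N^2 v_3 ≠ 0; then v_{j-1} := N · v_j for j = 3, …, 2.

Pick v_3 = (0, 0, 1)ᵀ.
Then v_2 = N · v_3 = (4, -9, 0)ᵀ.
Then v_1 = N · v_2 = (1, -2, 0)ᵀ.

Sanity check: (A − (2)·I) v_1 = (0, 0, 0)ᵀ = 0. ✓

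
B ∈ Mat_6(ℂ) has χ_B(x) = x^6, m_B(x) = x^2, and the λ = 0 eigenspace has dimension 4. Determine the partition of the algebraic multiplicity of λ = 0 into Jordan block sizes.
Block sizes for λ = 0: [2, 2, 1, 1]

Step 1 — from the characteristic polynomial, algebraic multiplicity of λ = 0 is 6. From dim ker(B − (0)·I) = 4, there are exactly 4 Jordan blocks for λ = 0.
Step 2 — from the minimal polynomial, the factor (x − 0)^2 tells us the largest block for λ = 0 has size 2.
Step 3 — with total size 6, 4 blocks, and largest block 2, the block sizes (in nonincreasing order) are [2, 2, 1, 1].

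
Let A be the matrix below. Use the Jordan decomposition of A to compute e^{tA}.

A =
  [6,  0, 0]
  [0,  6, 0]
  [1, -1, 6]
e^{tA} =
  [exp(6*t), 0, 0]
  [0, exp(6*t), 0]
  [t*exp(6*t), -t*exp(6*t), exp(6*t)]

Strategy: write A = P · J · P⁻¹ where J is a Jordan canonical form, so e^{tA} = P · e^{tJ} · P⁻¹, and e^{tJ} can be computed block-by-block.

A has Jordan form
J =
  [6, 1, 0]
  [0, 6, 0]
  [0, 0, 6]
(up to reordering of blocks).

Per-block formulas:
  For a 2×2 Jordan block J_2(6): exp(t · J_2(6)) = e^(6t)·(I + t·N), where N is the 2×2 nilpotent shift.
  For a 1×1 block at λ = 6: exp(t · [6]) = [e^(6t)].

After assembling e^{tJ} and conjugating by P, we get:

e^{tA} =
  [exp(6*t), 0, 0]
  [0, exp(6*t), 0]
  [t*exp(6*t), -t*exp(6*t), exp(6*t)]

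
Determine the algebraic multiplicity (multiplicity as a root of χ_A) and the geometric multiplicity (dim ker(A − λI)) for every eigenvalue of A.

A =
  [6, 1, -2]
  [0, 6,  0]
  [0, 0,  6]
λ = 6: alg = 3, geom = 2

Step 1 — factor the characteristic polynomial to read off the algebraic multiplicities:
  χ_A(x) = (x - 6)^3

Step 2 — compute geometric multiplicities via the rank-nullity identity g(λ) = n − rank(A − λI):
  rank(A − (6)·I) = 1, so dim ker(A − (6)·I) = n − 1 = 2

Summary:
  λ = 6: algebraic multiplicity = 3, geometric multiplicity = 2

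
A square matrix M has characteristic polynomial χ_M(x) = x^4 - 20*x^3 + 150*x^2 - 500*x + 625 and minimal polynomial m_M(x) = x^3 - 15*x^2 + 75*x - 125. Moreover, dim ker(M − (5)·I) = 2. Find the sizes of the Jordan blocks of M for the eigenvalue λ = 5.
Block sizes for λ = 5: [3, 1]

Step 1 — from the characteristic polynomial, algebraic multiplicity of λ = 5 is 4. From dim ker(M − (5)·I) = 2, there are exactly 2 Jordan blocks for λ = 5.
Step 2 — from the minimal polynomial, the factor (x − 5)^3 tells us the largest block for λ = 5 has size 3.
Step 3 — with total size 4, 2 blocks, and largest block 3, the block sizes (in nonincreasing order) are [3, 1].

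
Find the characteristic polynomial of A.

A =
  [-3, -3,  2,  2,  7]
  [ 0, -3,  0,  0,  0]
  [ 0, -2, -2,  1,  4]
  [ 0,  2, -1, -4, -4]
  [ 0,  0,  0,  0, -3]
x^5 + 15*x^4 + 90*x^3 + 270*x^2 + 405*x + 243

Expanding det(x·I − A) (e.g. by cofactor expansion or by noting that A is similar to its Jordan form J, which has the same characteristic polynomial as A) gives
  χ_A(x) = x^5 + 15*x^4 + 90*x^3 + 270*x^2 + 405*x + 243
which factors as (x + 3)^5. The eigenvalues (with algebraic multiplicities) are λ = -3 with multiplicity 5.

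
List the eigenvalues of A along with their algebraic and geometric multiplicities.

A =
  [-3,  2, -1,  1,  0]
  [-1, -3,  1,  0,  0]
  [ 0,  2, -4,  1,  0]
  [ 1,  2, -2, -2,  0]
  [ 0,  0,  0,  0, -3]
λ = -3: alg = 5, geom = 3

Step 1 — factor the characteristic polynomial to read off the algebraic multiplicities:
  χ_A(x) = (x + 3)^5

Step 2 — compute geometric multiplicities via the rank-nullity identity g(λ) = n − rank(A − λI):
  rank(A − (-3)·I) = 2, so dim ker(A − (-3)·I) = n − 2 = 3

Summary:
  λ = -3: algebraic multiplicity = 5, geometric multiplicity = 3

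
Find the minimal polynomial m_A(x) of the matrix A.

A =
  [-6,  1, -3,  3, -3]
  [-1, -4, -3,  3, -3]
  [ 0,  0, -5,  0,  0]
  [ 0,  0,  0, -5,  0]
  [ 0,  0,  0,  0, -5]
x^2 + 10*x + 25

The characteristic polynomial is χ_A(x) = (x + 5)^5, so the eigenvalues are known. The minimal polynomial is
  m_A(x) = Π_λ (x − λ)^{k_λ}
where k_λ is the size of the *largest* Jordan block for λ (equivalently, the smallest k with (A − λI)^k v = 0 for every generalised eigenvector v of λ).

  λ = -5: largest Jordan block has size 2, contributing (x + 5)^2

So m_A(x) = (x + 5)^2 = x^2 + 10*x + 25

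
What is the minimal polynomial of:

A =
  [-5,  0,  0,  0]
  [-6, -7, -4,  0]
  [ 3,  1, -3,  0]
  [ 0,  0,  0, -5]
x^2 + 10*x + 25

The characteristic polynomial is χ_A(x) = (x + 5)^4, so the eigenvalues are known. The minimal polynomial is
  m_A(x) = Π_λ (x − λ)^{k_λ}
where k_λ is the size of the *largest* Jordan block for λ (equivalently, the smallest k with (A − λI)^k v = 0 for every generalised eigenvector v of λ).

  λ = -5: largest Jordan block has size 2, contributing (x + 5)^2

So m_A(x) = (x + 5)^2 = x^2 + 10*x + 25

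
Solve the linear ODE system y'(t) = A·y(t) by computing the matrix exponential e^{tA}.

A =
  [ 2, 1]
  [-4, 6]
e^{tA} =
  [-2*t*exp(4*t) + exp(4*t), t*exp(4*t)]
  [-4*t*exp(4*t), 2*t*exp(4*t) + exp(4*t)]

Strategy: write A = P · J · P⁻¹ where J is a Jordan canonical form, so e^{tA} = P · e^{tJ} · P⁻¹, and e^{tJ} can be computed block-by-block.

A has Jordan form
J =
  [4, 1]
  [0, 4]
(up to reordering of blocks).

Per-block formulas:
  For a 2×2 Jordan block J_2(4): exp(t · J_2(4)) = e^(4t)·(I + t·N), where N is the 2×2 nilpotent shift.

After assembling e^{tJ} and conjugating by P, we get:

e^{tA} =
  [-2*t*exp(4*t) + exp(4*t), t*exp(4*t)]
  [-4*t*exp(4*t), 2*t*exp(4*t) + exp(4*t)]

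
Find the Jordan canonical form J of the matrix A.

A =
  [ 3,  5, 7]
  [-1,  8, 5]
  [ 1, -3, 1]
J_3(4)

The characteristic polynomial is
  det(x·I − A) = x^3 - 12*x^2 + 48*x - 64 = (x - 4)^3

Eigenvalues and multiplicities (the geometric multiplicity of λ is n − rank(A − λI), which equals the number of Jordan blocks for λ):
  λ = 4: algebraic multiplicity = 3, geometric multiplicity = 1

Determining the block sizes for each eigenvalue:
  λ = 4: one block (gm = 1), so the single block has size am = 3 → block sizes [3]

Assembling the blocks gives a Jordan form
J =
  [4, 1, 0]
  [0, 4, 1]
  [0, 0, 4]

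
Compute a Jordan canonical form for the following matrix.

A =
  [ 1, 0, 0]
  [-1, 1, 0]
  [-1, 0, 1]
J_2(1) ⊕ J_1(1)

The characteristic polynomial is
  det(x·I − A) = x^3 - 3*x^2 + 3*x - 1 = (x - 1)^3

Eigenvalues and multiplicities (the geometric multiplicity of λ is n − rank(A − λI), which equals the number of Jordan blocks for λ):
  λ = 1: algebraic multiplicity = 3, geometric multiplicity = 2

Determining the block sizes for each eigenvalue:
  λ = 1: 2 blocks summing to 3 forces exactly one block of size 2 and the rest size 1 → block sizes [2, 1]

Assembling the blocks gives a Jordan form
J =
  [1, 1, 0]
  [0, 1, 0]
  [0, 0, 1]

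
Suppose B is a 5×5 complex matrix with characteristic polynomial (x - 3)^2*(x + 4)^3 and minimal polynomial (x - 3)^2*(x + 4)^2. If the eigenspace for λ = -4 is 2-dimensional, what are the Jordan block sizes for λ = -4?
Block sizes for λ = -4: [2, 1]

Step 1 — from the characteristic polynomial, algebraic multiplicity of λ = -4 is 3. From dim ker(B − (-4)·I) = 2, there are exactly 2 Jordan blocks for λ = -4.
Step 2 — from the minimal polynomial, the factor (x + 4)^2 tells us the largest block for λ = -4 has size 2.
Step 3 — with total size 3, 2 blocks, and largest block 2, the block sizes (in nonincreasing order) are [2, 1].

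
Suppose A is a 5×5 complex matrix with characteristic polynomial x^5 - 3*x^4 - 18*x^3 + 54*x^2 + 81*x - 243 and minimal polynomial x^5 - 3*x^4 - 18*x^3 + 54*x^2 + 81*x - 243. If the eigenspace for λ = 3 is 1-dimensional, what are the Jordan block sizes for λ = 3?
Block sizes for λ = 3: [3]

Step 1 — from the characteristic polynomial, algebraic multiplicity of λ = 3 is 3. From dim ker(A − (3)·I) = 1, there are exactly 1 Jordan blocks for λ = 3.
Step 2 — from the minimal polynomial, the factor (x − 3)^3 tells us the largest block for λ = 3 has size 3.
Step 3 — with total size 3, 1 blocks, and largest block 3, the block sizes (in nonincreasing order) are [3].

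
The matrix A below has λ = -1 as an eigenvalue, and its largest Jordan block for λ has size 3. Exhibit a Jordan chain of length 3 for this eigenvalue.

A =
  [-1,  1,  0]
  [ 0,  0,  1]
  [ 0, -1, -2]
A Jordan chain for λ = -1 of length 3:
v_1 = (1, 0, 0)ᵀ
v_2 = (1, 1, -1)ᵀ
v_3 = (0, 1, 0)ᵀ

Let N = A − (-1)·I. We want v_3 with N^3 v_3 = 0 but N^2 v_3 ≠ 0; then v_{j-1} := N · v_j for j = 3, …, 2.

Pick v_3 = (0, 1, 0)ᵀ.
Then v_2 = N · v_3 = (1, 1, -1)ᵀ.
Then v_1 = N · v_2 = (1, 0, 0)ᵀ.

Sanity check: (A − (-1)·I) v_1 = (0, 0, 0)ᵀ = 0. ✓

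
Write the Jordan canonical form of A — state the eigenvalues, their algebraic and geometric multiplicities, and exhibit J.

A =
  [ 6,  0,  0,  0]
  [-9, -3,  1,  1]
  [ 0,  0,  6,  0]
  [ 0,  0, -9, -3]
J_2(-3) ⊕ J_1(6) ⊕ J_1(6)

The characteristic polynomial is
  det(x·I − A) = x^4 - 6*x^3 - 27*x^2 + 108*x + 324 = (x - 6)^2*(x + 3)^2

Eigenvalues and multiplicities (the geometric multiplicity of λ is n − rank(A − λI), which equals the number of Jordan blocks for λ):
  λ = -3: algebraic multiplicity = 2, geometric multiplicity = 1
  λ = 6: algebraic multiplicity = 2, geometric multiplicity = 2

Determining the block sizes for each eigenvalue:
  λ = -3: one block (gm = 1), so the single block has size am = 2 → block sizes [2]
  λ = 6: gm = am = 2, so every block has size 1 → block sizes [1, 1]

Assembling the blocks gives a Jordan form
J =
  [-3,  1, 0, 0]
  [ 0, -3, 0, 0]
  [ 0,  0, 6, 0]
  [ 0,  0, 0, 6]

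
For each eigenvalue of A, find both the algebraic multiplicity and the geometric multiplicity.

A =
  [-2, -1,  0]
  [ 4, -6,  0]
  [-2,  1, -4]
λ = -4: alg = 3, geom = 2

Step 1 — factor the characteristic polynomial to read off the algebraic multiplicities:
  χ_A(x) = (x + 4)^3

Step 2 — compute geometric multiplicities via the rank-nullity identity g(λ) = n − rank(A − λI):
  rank(A − (-4)·I) = 1, so dim ker(A − (-4)·I) = n − 1 = 2

Summary:
  λ = -4: algebraic multiplicity = 3, geometric multiplicity = 2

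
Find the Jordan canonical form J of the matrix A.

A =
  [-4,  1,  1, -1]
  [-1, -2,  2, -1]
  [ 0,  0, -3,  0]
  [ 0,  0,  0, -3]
J_3(-3) ⊕ J_1(-3)

The characteristic polynomial is
  det(x·I − A) = x^4 + 12*x^3 + 54*x^2 + 108*x + 81 = (x + 3)^4

Eigenvalues and multiplicities (the geometric multiplicity of λ is n − rank(A − λI), which equals the number of Jordan blocks for λ):
  λ = -3: algebraic multiplicity = 4, geometric multiplicity = 2

Determining the block sizes for each eigenvalue:
  λ = -3: with am = 4 and gm = 2, the partition is not yet determined (e.g. several partitions of 4 into 2 parts exist). Let N = A − (-3)·I. Computing rank(N^1) = 2, rank(N^2) = 1, rank(N^3) = 0; the number of blocks of size ≥ j is rank(N^{j−1}) − rank(N^j), giving [2, 1, 1]. So we have 1 block(s) of size 3, 1 block(s) of size 1 → block sizes [3, 1]

Assembling the blocks gives a Jordan form
J =
  [-3,  1,  0,  0]
  [ 0, -3,  1,  0]
  [ 0,  0, -3,  0]
  [ 0,  0,  0, -3]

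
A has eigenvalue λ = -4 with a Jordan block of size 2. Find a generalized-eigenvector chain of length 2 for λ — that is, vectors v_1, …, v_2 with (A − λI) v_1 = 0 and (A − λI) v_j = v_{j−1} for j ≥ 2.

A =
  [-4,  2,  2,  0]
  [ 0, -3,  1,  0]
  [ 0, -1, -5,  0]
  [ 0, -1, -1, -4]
A Jordan chain for λ = -4 of length 2:
v_1 = (2, 1, -1, -1)ᵀ
v_2 = (0, 1, 0, 0)ᵀ

Let N = A − (-4)·I. We want v_2 with N^2 v_2 = 0 but N^1 v_2 ≠ 0; then v_{j-1} := N · v_j for j = 2, …, 2.

Pick v_2 = (0, 1, 0, 0)ᵀ.
Then v_1 = N · v_2 = (2, 1, -1, -1)ᵀ.

Sanity check: (A − (-4)·I) v_1 = (0, 0, 0, 0)ᵀ = 0. ✓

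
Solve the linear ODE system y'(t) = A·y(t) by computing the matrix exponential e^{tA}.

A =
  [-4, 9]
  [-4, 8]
e^{tA} =
  [-6*t*exp(2*t) + exp(2*t), 9*t*exp(2*t)]
  [-4*t*exp(2*t), 6*t*exp(2*t) + exp(2*t)]

Strategy: write A = P · J · P⁻¹ where J is a Jordan canonical form, so e^{tA} = P · e^{tJ} · P⁻¹, and e^{tJ} can be computed block-by-block.

A has Jordan form
J =
  [2, 1]
  [0, 2]
(up to reordering of blocks).

Per-block formulas:
  For a 2×2 Jordan block J_2(2): exp(t · J_2(2)) = e^(2t)·(I + t·N), where N is the 2×2 nilpotent shift.

After assembling e^{tJ} and conjugating by P, we get:

e^{tA} =
  [-6*t*exp(2*t) + exp(2*t), 9*t*exp(2*t)]
  [-4*t*exp(2*t), 6*t*exp(2*t) + exp(2*t)]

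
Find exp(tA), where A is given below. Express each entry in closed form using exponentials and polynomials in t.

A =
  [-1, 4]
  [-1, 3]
e^{tA} =
  [-2*t*exp(t) + exp(t), 4*t*exp(t)]
  [-t*exp(t), 2*t*exp(t) + exp(t)]

Strategy: write A = P · J · P⁻¹ where J is a Jordan canonical form, so e^{tA} = P · e^{tJ} · P⁻¹, and e^{tJ} can be computed block-by-block.

A has Jordan form
J =
  [1, 1]
  [0, 1]
(up to reordering of blocks).

Per-block formulas:
  For a 2×2 Jordan block J_2(1): exp(t · J_2(1)) = e^(1t)·(I + t·N), where N is the 2×2 nilpotent shift.

After assembling e^{tJ} and conjugating by P, we get:

e^{tA} =
  [-2*t*exp(t) + exp(t), 4*t*exp(t)]
  [-t*exp(t), 2*t*exp(t) + exp(t)]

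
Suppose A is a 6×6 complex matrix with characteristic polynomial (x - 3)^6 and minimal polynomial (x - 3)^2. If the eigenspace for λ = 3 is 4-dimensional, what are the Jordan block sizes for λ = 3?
Block sizes for λ = 3: [2, 2, 1, 1]

Step 1 — from the characteristic polynomial, algebraic multiplicity of λ = 3 is 6. From dim ker(A − (3)·I) = 4, there are exactly 4 Jordan blocks for λ = 3.
Step 2 — from the minimal polynomial, the factor (x − 3)^2 tells us the largest block for λ = 3 has size 2.
Step 3 — with total size 6, 4 blocks, and largest block 2, the block sizes (in nonincreasing order) are [2, 2, 1, 1].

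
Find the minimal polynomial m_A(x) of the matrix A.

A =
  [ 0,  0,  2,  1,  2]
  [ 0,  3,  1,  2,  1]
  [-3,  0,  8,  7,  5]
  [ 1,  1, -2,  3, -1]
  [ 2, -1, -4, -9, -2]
x^4 - 9*x^3 + 27*x^2 - 27*x

The characteristic polynomial is χ_A(x) = x*(x - 3)^4, so the eigenvalues are known. The minimal polynomial is
  m_A(x) = Π_λ (x − λ)^{k_λ}
where k_λ is the size of the *largest* Jordan block for λ (equivalently, the smallest k with (A − λI)^k v = 0 for every generalised eigenvector v of λ).

  λ = 0: largest Jordan block has size 1, contributing (x − 0)
  λ = 3: largest Jordan block has size 3, contributing (x − 3)^3

So m_A(x) = x*(x - 3)^3 = x^4 - 9*x^3 + 27*x^2 - 27*x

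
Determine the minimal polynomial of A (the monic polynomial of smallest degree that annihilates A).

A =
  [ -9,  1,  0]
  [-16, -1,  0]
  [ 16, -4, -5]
x^2 + 10*x + 25

The characteristic polynomial is χ_A(x) = (x + 5)^3, so the eigenvalues are known. The minimal polynomial is
  m_A(x) = Π_λ (x − λ)^{k_λ}
where k_λ is the size of the *largest* Jordan block for λ (equivalently, the smallest k with (A − λI)^k v = 0 for every generalised eigenvector v of λ).

  λ = -5: largest Jordan block has size 2, contributing (x + 5)^2

So m_A(x) = (x + 5)^2 = x^2 + 10*x + 25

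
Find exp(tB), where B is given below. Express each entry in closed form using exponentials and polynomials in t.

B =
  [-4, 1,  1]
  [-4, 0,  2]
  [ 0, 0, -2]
e^{tB} =
  [-2*t*exp(-2*t) + exp(-2*t), t*exp(-2*t), t*exp(-2*t)]
  [-4*t*exp(-2*t), 2*t*exp(-2*t) + exp(-2*t), 2*t*exp(-2*t)]
  [0, 0, exp(-2*t)]

Strategy: write B = P · J · P⁻¹ where J is a Jordan canonical form, so e^{tB} = P · e^{tJ} · P⁻¹, and e^{tJ} can be computed block-by-block.

B has Jordan form
J =
  [-2,  1,  0]
  [ 0, -2,  0]
  [ 0,  0, -2]
(up to reordering of blocks).

Per-block formulas:
  For a 2×2 Jordan block J_2(-2): exp(t · J_2(-2)) = e^(-2t)·(I + t·N), where N is the 2×2 nilpotent shift.
  For a 1×1 block at λ = -2: exp(t · [-2]) = [e^(-2t)].

After assembling e^{tJ} and conjugating by P, we get:

e^{tB} =
  [-2*t*exp(-2*t) + exp(-2*t), t*exp(-2*t), t*exp(-2*t)]
  [-4*t*exp(-2*t), 2*t*exp(-2*t) + exp(-2*t), 2*t*exp(-2*t)]
  [0, 0, exp(-2*t)]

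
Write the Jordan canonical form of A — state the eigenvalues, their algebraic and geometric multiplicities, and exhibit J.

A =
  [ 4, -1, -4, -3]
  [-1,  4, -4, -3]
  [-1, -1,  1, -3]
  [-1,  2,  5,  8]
J_1(2) ⊕ J_2(5) ⊕ J_1(5)

The characteristic polynomial is
  det(x·I − A) = x^4 - 17*x^3 + 105*x^2 - 275*x + 250 = (x - 5)^3*(x - 2)

Eigenvalues and multiplicities (the geometric multiplicity of λ is n − rank(A − λI), which equals the number of Jordan blocks for λ):
  λ = 2: algebraic multiplicity = 1, geometric multiplicity = 1
  λ = 5: algebraic multiplicity = 3, geometric multiplicity = 2

Determining the block sizes for each eigenvalue:
  λ = 2: one block (gm = 1), so the single block has size am = 1 → block sizes [1]
  λ = 5: 2 blocks summing to 3 forces exactly one block of size 2 and the rest size 1 → block sizes [2, 1]

Assembling the blocks gives a Jordan form
J =
  [2, 0, 0, 0]
  [0, 5, 1, 0]
  [0, 0, 5, 0]
  [0, 0, 0, 5]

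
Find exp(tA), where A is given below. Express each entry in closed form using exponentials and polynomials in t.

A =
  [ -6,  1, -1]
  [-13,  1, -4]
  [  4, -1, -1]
e^{tA} =
  [-t^2*exp(-2*t)/2 - 4*t*exp(-2*t) + exp(-2*t), t*exp(-2*t), -t^2*exp(-2*t)/2 - t*exp(-2*t)]
  [-3*t^2*exp(-2*t)/2 - 13*t*exp(-2*t), 3*t*exp(-2*t) + exp(-2*t), -3*t^2*exp(-2*t)/2 - 4*t*exp(-2*t)]
  [t^2*exp(-2*t)/2 + 4*t*exp(-2*t), -t*exp(-2*t), t^2*exp(-2*t)/2 + t*exp(-2*t) + exp(-2*t)]

Strategy: write A = P · J · P⁻¹ where J is a Jordan canonical form, so e^{tA} = P · e^{tJ} · P⁻¹, and e^{tJ} can be computed block-by-block.

A has Jordan form
J =
  [-2,  1,  0]
  [ 0, -2,  1]
  [ 0,  0, -2]
(up to reordering of blocks).

Per-block formulas:
  For a 3×3 Jordan block J_3(-2): exp(t · J_3(-2)) = e^(-2t)·(I + t·N + (t^2/2)·N^2), where N is the 3×3 nilpotent shift.

After assembling e^{tJ} and conjugating by P, we get:

e^{tA} =
  [-t^2*exp(-2*t)/2 - 4*t*exp(-2*t) + exp(-2*t), t*exp(-2*t), -t^2*exp(-2*t)/2 - t*exp(-2*t)]
  [-3*t^2*exp(-2*t)/2 - 13*t*exp(-2*t), 3*t*exp(-2*t) + exp(-2*t), -3*t^2*exp(-2*t)/2 - 4*t*exp(-2*t)]
  [t^2*exp(-2*t)/2 + 4*t*exp(-2*t), -t*exp(-2*t), t^2*exp(-2*t)/2 + t*exp(-2*t) + exp(-2*t)]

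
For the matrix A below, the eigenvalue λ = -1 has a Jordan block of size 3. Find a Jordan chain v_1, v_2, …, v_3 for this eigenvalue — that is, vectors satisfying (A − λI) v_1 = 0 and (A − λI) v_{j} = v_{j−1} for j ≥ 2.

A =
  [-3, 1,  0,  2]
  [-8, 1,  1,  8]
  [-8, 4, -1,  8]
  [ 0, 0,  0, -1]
A Jordan chain for λ = -1 of length 3:
v_1 = (-4, -8, -16, 0)ᵀ
v_2 = (-2, -8, -8, 0)ᵀ
v_3 = (1, 0, 0, 0)ᵀ

Let N = A − (-1)·I. We want v_3 with N^3 v_3 = 0 but N^2 v_3 ≠ 0; then v_{j-1} := N · v_j for j = 3, …, 2.

Pick v_3 = (1, 0, 0, 0)ᵀ.
Then v_2 = N · v_3 = (-2, -8, -8, 0)ᵀ.
Then v_1 = N · v_2 = (-4, -8, -16, 0)ᵀ.

Sanity check: (A − (-1)·I) v_1 = (0, 0, 0, 0)ᵀ = 0. ✓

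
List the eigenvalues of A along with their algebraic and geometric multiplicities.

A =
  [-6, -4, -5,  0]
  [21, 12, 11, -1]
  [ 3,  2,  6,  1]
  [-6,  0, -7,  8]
λ = 2: alg = 1, geom = 1; λ = 6: alg = 3, geom = 1

Step 1 — factor the characteristic polynomial to read off the algebraic multiplicities:
  χ_A(x) = (x - 6)^3*(x - 2)

Step 2 — compute geometric multiplicities via the rank-nullity identity g(λ) = n − rank(A − λI):
  rank(A − (2)·I) = 3, so dim ker(A − (2)·I) = n − 3 = 1
  rank(A − (6)·I) = 3, so dim ker(A − (6)·I) = n − 3 = 1

Summary:
  λ = 2: algebraic multiplicity = 1, geometric multiplicity = 1
  λ = 6: algebraic multiplicity = 3, geometric multiplicity = 1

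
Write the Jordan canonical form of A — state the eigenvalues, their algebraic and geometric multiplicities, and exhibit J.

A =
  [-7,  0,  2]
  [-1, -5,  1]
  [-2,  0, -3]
J_2(-5) ⊕ J_1(-5)

The characteristic polynomial is
  det(x·I − A) = x^3 + 15*x^2 + 75*x + 125 = (x + 5)^3

Eigenvalues and multiplicities (the geometric multiplicity of λ is n − rank(A − λI), which equals the number of Jordan blocks for λ):
  λ = -5: algebraic multiplicity = 3, geometric multiplicity = 2

Determining the block sizes for each eigenvalue:
  λ = -5: 2 blocks summing to 3 forces exactly one block of size 2 and the rest size 1 → block sizes [2, 1]

Assembling the blocks gives a Jordan form
J =
  [-5,  1,  0]
  [ 0, -5,  0]
  [ 0,  0, -5]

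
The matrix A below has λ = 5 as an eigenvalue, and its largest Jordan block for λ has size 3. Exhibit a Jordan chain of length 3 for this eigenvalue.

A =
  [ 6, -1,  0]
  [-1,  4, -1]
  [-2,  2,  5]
A Jordan chain for λ = 5 of length 3:
v_1 = (2, 2, -4)ᵀ
v_2 = (1, -1, -2)ᵀ
v_3 = (1, 0, 0)ᵀ

Let N = A − (5)·I. We want v_3 with N^3 v_3 = 0 but N^2 v_3 ≠ 0; then v_{j-1} := N · v_j for j = 3, …, 2.

Pick v_3 = (1, 0, 0)ᵀ.
Then v_2 = N · v_3 = (1, -1, -2)ᵀ.
Then v_1 = N · v_2 = (2, 2, -4)ᵀ.

Sanity check: (A − (5)·I) v_1 = (0, 0, 0)ᵀ = 0. ✓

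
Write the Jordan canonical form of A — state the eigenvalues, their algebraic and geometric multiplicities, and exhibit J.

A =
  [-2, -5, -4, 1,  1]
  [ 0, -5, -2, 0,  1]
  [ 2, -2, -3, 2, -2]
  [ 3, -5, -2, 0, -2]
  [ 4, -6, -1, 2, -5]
J_3(-3) ⊕ J_2(-3)

The characteristic polynomial is
  det(x·I − A) = x^5 + 15*x^4 + 90*x^3 + 270*x^2 + 405*x + 243 = (x + 3)^5

Eigenvalues and multiplicities (the geometric multiplicity of λ is n − rank(A − λI), which equals the number of Jordan blocks for λ):
  λ = -3: algebraic multiplicity = 5, geometric multiplicity = 2

Determining the block sizes for each eigenvalue:
  λ = -3: with am = 5 and gm = 2, the partition is not yet determined (e.g. several partitions of 5 into 2 parts exist). Let N = A − (-3)·I. Computing rank(N^1) = 3, rank(N^2) = 1, rank(N^3) = 0; the number of blocks of size ≥ j is rank(N^{j−1}) − rank(N^j), giving [2, 2, 1]. So we have 1 block(s) of size 3, 1 block(s) of size 2 → block sizes [3, 2]

Assembling the blocks gives a Jordan form
J =
  [-3,  1,  0,  0,  0]
  [ 0, -3,  1,  0,  0]
  [ 0,  0, -3,  0,  0]
  [ 0,  0,  0, -3,  1]
  [ 0,  0,  0,  0, -3]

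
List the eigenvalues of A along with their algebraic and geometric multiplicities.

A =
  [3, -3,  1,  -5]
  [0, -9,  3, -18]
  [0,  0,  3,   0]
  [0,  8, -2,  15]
λ = 3: alg = 4, geom = 2

Step 1 — factor the characteristic polynomial to read off the algebraic multiplicities:
  χ_A(x) = (x - 3)^4

Step 2 — compute geometric multiplicities via the rank-nullity identity g(λ) = n − rank(A − λI):
  rank(A − (3)·I) = 2, so dim ker(A − (3)·I) = n − 2 = 2

Summary:
  λ = 3: algebraic multiplicity = 4, geometric multiplicity = 2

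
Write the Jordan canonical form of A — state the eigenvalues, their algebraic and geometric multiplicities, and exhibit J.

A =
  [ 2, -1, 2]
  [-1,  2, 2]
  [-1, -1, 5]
J_2(3) ⊕ J_1(3)

The characteristic polynomial is
  det(x·I − A) = x^3 - 9*x^2 + 27*x - 27 = (x - 3)^3

Eigenvalues and multiplicities (the geometric multiplicity of λ is n − rank(A − λI), which equals the number of Jordan blocks for λ):
  λ = 3: algebraic multiplicity = 3, geometric multiplicity = 2

Determining the block sizes for each eigenvalue:
  λ = 3: 2 blocks summing to 3 forces exactly one block of size 2 and the rest size 1 → block sizes [2, 1]

Assembling the blocks gives a Jordan form
J =
  [3, 1, 0]
  [0, 3, 0]
  [0, 0, 3]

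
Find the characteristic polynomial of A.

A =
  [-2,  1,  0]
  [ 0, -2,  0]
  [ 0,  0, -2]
x^3 + 6*x^2 + 12*x + 8

Expanding det(x·I − A) (e.g. by cofactor expansion or by noting that A is similar to its Jordan form J, which has the same characteristic polynomial as A) gives
  χ_A(x) = x^3 + 6*x^2 + 12*x + 8
which factors as (x + 2)^3. The eigenvalues (with algebraic multiplicities) are λ = -2 with multiplicity 3.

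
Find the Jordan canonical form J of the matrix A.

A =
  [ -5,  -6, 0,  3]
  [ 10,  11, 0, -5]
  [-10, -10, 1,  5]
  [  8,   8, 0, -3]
J_2(1) ⊕ J_1(1) ⊕ J_1(1)

The characteristic polynomial is
  det(x·I − A) = x^4 - 4*x^3 + 6*x^2 - 4*x + 1 = (x - 1)^4

Eigenvalues and multiplicities (the geometric multiplicity of λ is n − rank(A − λI), which equals the number of Jordan blocks for λ):
  λ = 1: algebraic multiplicity = 4, geometric multiplicity = 3

Determining the block sizes for each eigenvalue:
  λ = 1: 3 blocks summing to 4 forces exactly one block of size 2 and the rest size 1 → block sizes [2, 1, 1]

Assembling the blocks gives a Jordan form
J =
  [1, 1, 0, 0]
  [0, 1, 0, 0]
  [0, 0, 1, 0]
  [0, 0, 0, 1]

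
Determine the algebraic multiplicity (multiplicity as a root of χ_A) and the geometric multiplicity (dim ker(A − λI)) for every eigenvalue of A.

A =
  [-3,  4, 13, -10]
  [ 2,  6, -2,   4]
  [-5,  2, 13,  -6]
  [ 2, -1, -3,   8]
λ = 6: alg = 4, geom = 2

Step 1 — factor the characteristic polynomial to read off the algebraic multiplicities:
  χ_A(x) = (x - 6)^4

Step 2 — compute geometric multiplicities via the rank-nullity identity g(λ) = n − rank(A − λI):
  rank(A − (6)·I) = 2, so dim ker(A − (6)·I) = n − 2 = 2

Summary:
  λ = 6: algebraic multiplicity = 4, geometric multiplicity = 2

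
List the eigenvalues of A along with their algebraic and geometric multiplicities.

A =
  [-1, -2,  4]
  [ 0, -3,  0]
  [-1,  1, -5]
λ = -3: alg = 3, geom = 2

Step 1 — factor the characteristic polynomial to read off the algebraic multiplicities:
  χ_A(x) = (x + 3)^3

Step 2 — compute geometric multiplicities via the rank-nullity identity g(λ) = n − rank(A − λI):
  rank(A − (-3)·I) = 1, so dim ker(A − (-3)·I) = n − 1 = 2

Summary:
  λ = -3: algebraic multiplicity = 3, geometric multiplicity = 2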